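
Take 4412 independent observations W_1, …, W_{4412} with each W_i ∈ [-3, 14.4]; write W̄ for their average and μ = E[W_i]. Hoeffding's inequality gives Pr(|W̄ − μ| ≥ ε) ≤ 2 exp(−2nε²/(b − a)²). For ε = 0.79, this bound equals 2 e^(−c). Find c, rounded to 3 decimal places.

18.190

c = 2nε²/(b − a)² = 2·4412·0.79² / 17.4² = 18.1895.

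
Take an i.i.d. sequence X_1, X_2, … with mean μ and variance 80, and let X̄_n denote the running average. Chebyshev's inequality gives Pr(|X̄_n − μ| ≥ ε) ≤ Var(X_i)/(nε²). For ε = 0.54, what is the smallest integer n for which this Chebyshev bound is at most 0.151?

1817

Require 80/(n·0.54²) ≤ 0.151, i.e. n ≥ 80/(0.151·0.54²) = 1816.877.
The smallest integer n is 1817.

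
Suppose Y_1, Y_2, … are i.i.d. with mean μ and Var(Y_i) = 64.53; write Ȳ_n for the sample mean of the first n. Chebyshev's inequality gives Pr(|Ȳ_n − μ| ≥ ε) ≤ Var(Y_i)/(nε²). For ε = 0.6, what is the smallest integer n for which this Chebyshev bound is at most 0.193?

929

Require 64.53/(n·0.6²) ≤ 0.193, i.e. n ≥ 64.53/(0.193·0.6²) = 928.756.
The smallest integer n is 929.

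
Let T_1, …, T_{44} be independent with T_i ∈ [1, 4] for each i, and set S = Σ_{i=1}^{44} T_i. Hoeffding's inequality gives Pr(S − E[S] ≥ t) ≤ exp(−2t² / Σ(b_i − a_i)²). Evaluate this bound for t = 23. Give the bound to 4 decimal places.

Σ(b_i − a_i)² = 44·(3)² = 396.
Exponent = 2·23²/396 = 2.6717.
Bound = exp(−2.6717) = 0.06913.

0.0691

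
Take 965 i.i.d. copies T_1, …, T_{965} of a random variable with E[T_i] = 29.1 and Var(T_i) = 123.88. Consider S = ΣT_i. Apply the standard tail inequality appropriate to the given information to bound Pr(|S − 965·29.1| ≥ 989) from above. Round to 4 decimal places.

With mean and variance of each term known, Chebyshev's inequality bounds the deviation of the sum (or sample mean).
Var(S) = n·Var(T_i) = 965·123.88 = 119544.2.
Chebyshev: Pr(|S − 965·29.1| ≥ 989) ≤ Var(S)/989² = 119544.2/978121 = 0.1222.

0.1222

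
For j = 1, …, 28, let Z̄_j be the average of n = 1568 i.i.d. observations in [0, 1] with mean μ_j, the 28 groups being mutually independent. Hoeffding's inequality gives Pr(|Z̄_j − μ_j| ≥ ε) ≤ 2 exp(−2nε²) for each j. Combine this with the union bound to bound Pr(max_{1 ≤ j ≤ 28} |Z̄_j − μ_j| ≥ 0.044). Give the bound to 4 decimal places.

0.1293

Per-experiment Hoeffding bound: 2·exp(−2·1568·0.044²) = 2·exp(−6.07130) = 0.0046164.
Union bound over 28 events: 28·0.0046164 = 0.12926.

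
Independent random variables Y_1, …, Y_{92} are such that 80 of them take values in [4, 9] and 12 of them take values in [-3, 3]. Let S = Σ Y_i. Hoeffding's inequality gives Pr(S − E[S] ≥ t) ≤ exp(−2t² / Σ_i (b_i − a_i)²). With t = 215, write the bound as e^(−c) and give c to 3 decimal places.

38.014

Σ(b_i − a_i)² = 80·5² + 12·6² = 2432.
c = 2t² / 2432 = 2·215² / 2432 = 38.0140.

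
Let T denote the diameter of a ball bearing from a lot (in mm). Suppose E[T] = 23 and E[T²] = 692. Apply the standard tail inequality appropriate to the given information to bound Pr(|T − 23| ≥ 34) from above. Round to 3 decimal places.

The first two moments determine the variance, so Chebyshev's inequality is the sharpest standard bound available.
Var(T) = E[T²] − (E[T])² = 692 − 529 = 163.
Chebyshev's inequality: Pr(|T − μ| ≥ t) ≤ Var(T)/t² = 163/1156 = 0.1410.

0.141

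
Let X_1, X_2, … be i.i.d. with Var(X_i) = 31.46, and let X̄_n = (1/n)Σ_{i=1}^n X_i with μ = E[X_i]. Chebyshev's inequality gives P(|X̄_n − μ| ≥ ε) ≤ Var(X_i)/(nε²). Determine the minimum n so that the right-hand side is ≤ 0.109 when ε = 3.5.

Require 31.46/(n·3.5²) ≤ 0.109, i.e. n ≥ 31.46/(0.109·3.5²) = 23.561.
The smallest integer n is 24.

24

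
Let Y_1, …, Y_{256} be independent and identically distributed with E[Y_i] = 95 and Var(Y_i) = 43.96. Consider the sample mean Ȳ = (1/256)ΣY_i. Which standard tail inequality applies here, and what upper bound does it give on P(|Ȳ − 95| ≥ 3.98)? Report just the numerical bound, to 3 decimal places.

0.011

With mean and variance of each term known, Chebyshev's inequality bounds the deviation of the sum (or sample mean).
Var(Ȳ) = Var(Y_i)/n = 43.96/256 = 0.17172.
Chebyshev: P(|Ȳ − 95| ≥ 3.98) ≤ Var(Ȳ)/(3.98)² = 43.96/(256·3.98²) = 0.0108.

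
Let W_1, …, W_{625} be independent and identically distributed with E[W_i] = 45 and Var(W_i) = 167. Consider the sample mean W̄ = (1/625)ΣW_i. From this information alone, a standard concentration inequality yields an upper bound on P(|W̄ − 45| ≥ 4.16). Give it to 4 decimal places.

With mean and variance of each term known, Chebyshev's inequality bounds the deviation of the sum (or sample mean).
Var(W̄) = Var(W_i)/n = 167/625 = 0.2672.
Chebyshev: P(|W̄ − 45| ≥ 4.16) ≤ Var(W̄)/(4.16)² = 167/(625·4.16²) = 0.0154.

0.0154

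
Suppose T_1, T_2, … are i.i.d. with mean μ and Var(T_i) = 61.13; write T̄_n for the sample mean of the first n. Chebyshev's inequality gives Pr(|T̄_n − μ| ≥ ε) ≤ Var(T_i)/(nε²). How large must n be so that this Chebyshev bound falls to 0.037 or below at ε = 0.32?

Require 61.13/(n·0.32²) ≤ 0.037, i.e. n ≥ 61.13/(0.037·0.32²) = 16134.396.
The smallest integer n is 16135.

16135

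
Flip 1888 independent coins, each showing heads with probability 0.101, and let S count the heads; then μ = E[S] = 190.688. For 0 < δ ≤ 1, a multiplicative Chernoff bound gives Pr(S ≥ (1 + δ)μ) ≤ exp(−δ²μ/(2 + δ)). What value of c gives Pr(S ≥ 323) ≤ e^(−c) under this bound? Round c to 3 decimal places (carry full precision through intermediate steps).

34.080

Write 323 = (1 + δ)μ, so δ = 323/190.688 − 1 = 0.6938664…
Then the exponent is δ²μ/(2 + δ) = (323 − μ)² / (μ·(2 + δ)) = 34.079958.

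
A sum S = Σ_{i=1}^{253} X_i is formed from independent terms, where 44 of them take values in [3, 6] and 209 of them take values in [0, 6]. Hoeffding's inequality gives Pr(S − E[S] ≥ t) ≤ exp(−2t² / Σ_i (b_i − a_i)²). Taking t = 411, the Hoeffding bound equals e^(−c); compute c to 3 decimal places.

42.657

Σ(b_i − a_i)² = 44·3² + 209·6² = 7920.
c = 2t² / 7920 = 2·411² / 7920 = 42.6568.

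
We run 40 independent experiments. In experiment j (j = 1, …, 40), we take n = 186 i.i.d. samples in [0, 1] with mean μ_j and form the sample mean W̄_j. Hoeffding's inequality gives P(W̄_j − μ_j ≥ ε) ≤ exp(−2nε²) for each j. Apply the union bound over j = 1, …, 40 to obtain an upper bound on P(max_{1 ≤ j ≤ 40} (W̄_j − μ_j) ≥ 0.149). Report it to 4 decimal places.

Per-experiment Hoeffding bound: exp(−2·186·0.149²) = exp(−8.25877) = 0.00025898.
Union bound over 40 events: 40·0.00025898 = 0.01036.

0.0104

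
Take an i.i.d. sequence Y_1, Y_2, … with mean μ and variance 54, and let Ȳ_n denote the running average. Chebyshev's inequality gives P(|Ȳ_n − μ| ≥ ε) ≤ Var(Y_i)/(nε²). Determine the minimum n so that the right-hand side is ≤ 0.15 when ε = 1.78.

Require 54/(n·1.78²) ≤ 0.15, i.e. n ≥ 54/(0.15·1.78²) = 113.622.
The smallest integer n is 114.

114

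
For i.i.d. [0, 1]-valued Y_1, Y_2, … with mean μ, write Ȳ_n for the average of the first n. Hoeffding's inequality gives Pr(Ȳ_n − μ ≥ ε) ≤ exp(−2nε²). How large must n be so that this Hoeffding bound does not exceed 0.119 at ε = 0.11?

88

Require exp(−2nε²) ≤ 0.119, i.e. 2nε² ≥ ln(1/0.119) = 2.128632.
So n ≥ 2.128632 / (2·0.11²) = 87.960.
The smallest integer n is 88.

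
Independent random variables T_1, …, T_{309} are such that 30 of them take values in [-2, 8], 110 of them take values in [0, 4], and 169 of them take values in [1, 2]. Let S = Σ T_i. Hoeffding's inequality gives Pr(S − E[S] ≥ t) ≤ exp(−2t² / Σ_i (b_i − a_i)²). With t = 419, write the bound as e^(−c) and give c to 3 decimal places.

71.236

Σ(b_i − a_i)² = 30·10² + 110·4² + 169·1² = 4929.
c = 2t² / 4929 = 2·419² / 4929 = 71.2360.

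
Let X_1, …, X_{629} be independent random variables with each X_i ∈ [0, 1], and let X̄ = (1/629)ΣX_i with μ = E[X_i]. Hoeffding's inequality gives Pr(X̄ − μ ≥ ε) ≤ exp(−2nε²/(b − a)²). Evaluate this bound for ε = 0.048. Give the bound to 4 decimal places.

Exponent: 2nε²/(b − a)² = 2·629·0.048² / 1² = 2.89843.
Bound = exp(−2.89843) = 0.05511.

0.0551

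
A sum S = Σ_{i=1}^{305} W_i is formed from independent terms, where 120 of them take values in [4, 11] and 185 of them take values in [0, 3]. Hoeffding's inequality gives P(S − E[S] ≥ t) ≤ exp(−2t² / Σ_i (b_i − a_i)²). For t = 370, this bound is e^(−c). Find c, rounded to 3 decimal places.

Σ(b_i − a_i)² = 120·7² + 185·3² = 7545.
c = 2t² / 7545 = 2·370² / 7545 = 36.2889.

36.289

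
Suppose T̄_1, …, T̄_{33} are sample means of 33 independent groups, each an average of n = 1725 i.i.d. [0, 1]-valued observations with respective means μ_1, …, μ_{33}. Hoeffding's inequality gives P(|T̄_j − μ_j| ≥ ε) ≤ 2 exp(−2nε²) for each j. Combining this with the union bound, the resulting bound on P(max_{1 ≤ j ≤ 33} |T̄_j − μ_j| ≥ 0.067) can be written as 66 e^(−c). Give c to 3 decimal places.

15.487

Union bound over the 33 events: P(max_{1 ≤ j ≤ 33} |T̄_j − μ_j| ≥ 0.067) ≤ 33·2·exp(−2nε²) = 66 exp(−2·1725·0.067²).
So c = 2·1725·0.067² = 15.4870.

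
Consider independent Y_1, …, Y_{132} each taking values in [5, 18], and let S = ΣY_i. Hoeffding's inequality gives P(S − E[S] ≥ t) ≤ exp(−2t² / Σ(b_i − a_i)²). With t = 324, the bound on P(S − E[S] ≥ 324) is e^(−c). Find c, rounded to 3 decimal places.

9.412

Σ(b_i − a_i)² = 132·(13)² = 22308.
c = 2t²/22308 = 2·324²/22308 = 9.4115.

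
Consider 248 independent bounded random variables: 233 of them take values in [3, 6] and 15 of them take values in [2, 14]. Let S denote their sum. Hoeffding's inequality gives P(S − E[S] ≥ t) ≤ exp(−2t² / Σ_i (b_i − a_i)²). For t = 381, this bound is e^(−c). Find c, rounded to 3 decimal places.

68.199

Σ(b_i − a_i)² = 233·3² + 15·12² = 4257.
c = 2t² / 4257 = 2·381² / 4257 = 68.1987.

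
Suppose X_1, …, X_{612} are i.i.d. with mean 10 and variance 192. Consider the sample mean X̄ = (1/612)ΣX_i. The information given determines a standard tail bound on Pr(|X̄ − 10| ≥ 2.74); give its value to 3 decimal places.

0.042

With mean and variance of each term known, Chebyshev's inequality bounds the deviation of the sum (or sample mean).
Var(X̄) = Var(X_i)/n = 192/612 = 0.31373.
Chebyshev: Pr(|X̄ − 10| ≥ 2.74) ≤ Var(X̄)/(2.74)² = 192/(612·2.74²) = 0.0418.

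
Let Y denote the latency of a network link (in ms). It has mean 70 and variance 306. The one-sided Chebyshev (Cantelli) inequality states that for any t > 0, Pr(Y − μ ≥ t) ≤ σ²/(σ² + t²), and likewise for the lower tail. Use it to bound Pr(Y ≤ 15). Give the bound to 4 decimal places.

0.0919

Here σ² = 306 and t = 55, so σ² + t² = 3331.
Cantelli's bound: 306/3331 = 0.0919.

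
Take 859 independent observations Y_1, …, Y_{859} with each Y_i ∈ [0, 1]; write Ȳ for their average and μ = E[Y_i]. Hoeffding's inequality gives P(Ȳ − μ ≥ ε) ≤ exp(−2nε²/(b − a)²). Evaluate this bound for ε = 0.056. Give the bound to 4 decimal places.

0.0046

Exponent: 2nε²/(b − a)² = 2·859·0.056² / 1² = 5.38765.
Bound = exp(−5.38765) = 0.00457.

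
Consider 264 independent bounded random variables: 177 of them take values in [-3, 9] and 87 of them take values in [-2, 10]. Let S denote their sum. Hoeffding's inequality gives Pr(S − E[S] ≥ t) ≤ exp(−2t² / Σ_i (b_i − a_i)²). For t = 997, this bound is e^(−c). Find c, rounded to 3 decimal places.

Σ(b_i − a_i)² = 177·12² + 87·12² = 38016.
c = 2t² / 38016 = 2·997² / 38016 = 52.2942.

52.294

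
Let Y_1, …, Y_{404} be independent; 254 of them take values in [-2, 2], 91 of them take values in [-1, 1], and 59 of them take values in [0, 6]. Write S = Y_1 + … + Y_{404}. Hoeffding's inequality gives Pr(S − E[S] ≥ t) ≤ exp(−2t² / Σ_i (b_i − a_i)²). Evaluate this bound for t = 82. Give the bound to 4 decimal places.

Σ(b_i − a_i)² = 254·4² + 91·2² + 59·6² = 6552.
Exponent = 2·82² / 6552 = 2.05250.
Bound = exp(−2.05250) = 0.12841.

0.1284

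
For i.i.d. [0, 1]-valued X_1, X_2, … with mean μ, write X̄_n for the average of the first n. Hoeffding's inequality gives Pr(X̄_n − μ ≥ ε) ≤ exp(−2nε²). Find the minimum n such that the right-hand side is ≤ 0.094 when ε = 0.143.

58

Require exp(−2nε²) ≤ 0.094, i.e. 2nε² ≥ ln(1/0.094) = 2.364460.
So n ≥ 2.364460 / (2·0.143²) = 57.814.
The smallest integer n is 58.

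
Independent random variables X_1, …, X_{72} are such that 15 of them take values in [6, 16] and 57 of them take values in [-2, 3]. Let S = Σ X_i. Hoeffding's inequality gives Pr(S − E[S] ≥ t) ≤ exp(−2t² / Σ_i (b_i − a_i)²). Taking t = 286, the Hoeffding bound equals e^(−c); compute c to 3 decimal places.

Σ(b_i − a_i)² = 15·10² + 57·5² = 2925.
c = 2t² / 2925 = 2·286² / 2925 = 55.9289.

55.929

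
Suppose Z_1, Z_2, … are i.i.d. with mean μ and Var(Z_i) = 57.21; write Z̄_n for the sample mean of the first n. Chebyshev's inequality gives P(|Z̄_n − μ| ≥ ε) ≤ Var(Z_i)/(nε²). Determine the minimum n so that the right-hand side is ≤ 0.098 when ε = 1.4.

Require 57.21/(n·1.4²) ≤ 0.098, i.e. n ≥ 57.21/(0.098·1.4²) = 297.845.
The smallest integer n is 298.

298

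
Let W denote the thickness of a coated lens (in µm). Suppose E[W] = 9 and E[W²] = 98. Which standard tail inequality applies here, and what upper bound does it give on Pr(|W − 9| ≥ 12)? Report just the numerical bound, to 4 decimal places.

0.1181

The first two moments determine the variance, so Chebyshev's inequality is the sharpest standard bound available.
Var(W) = E[W²] − (E[W])² = 98 − 81 = 17.
Chebyshev's inequality: Pr(|W − μ| ≥ t) ≤ Var(W)/t² = 17/144 = 0.1181.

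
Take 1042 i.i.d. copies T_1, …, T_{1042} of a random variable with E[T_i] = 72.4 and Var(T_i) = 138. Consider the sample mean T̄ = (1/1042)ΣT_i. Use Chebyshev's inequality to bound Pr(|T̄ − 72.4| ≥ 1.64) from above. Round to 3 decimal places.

Var(T̄) = Var(T_i)/n = 138/1042 = 0.13244.
Chebyshev: Pr(|T̄ − 72.4| ≥ 1.64) ≤ Var(T̄)/(1.64)² = 138/(1042·1.64²) = 0.0492.

0.049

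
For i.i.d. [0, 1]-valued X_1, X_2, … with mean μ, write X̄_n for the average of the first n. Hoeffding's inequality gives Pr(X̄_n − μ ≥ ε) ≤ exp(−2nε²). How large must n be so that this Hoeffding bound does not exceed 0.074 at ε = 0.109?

110

Require exp(−2nε²) ≤ 0.074, i.e. 2nε² ≥ ln(1/0.074) = 2.603690.
So n ≥ 2.603690 / (2·0.109²) = 109.574.
The smallest integer n is 110.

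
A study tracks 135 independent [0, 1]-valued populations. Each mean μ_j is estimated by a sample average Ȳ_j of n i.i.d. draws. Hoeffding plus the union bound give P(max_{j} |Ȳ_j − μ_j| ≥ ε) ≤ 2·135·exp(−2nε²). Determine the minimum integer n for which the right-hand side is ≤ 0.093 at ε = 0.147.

185

Need 2·135·exp(−2nε²) ≤ 0.093, i.e. exp(−2nε²) ≤ 0.093/270.
So 2nε² ≥ ln(270/0.093) = 7.973578.
Hence n ≥ 7.973578/(2·0.147²) = 184.497.
The smallest integer n is 185.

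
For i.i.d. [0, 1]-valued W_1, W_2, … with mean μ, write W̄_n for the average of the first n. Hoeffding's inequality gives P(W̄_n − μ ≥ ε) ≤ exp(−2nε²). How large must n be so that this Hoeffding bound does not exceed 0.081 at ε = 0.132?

Require exp(−2nε²) ≤ 0.081, i.e. 2nε² ≥ ln(1/0.081) = 2.513306.
So n ≥ 2.513306 / (2·0.132²) = 72.122.
The smallest integer n is 73.

73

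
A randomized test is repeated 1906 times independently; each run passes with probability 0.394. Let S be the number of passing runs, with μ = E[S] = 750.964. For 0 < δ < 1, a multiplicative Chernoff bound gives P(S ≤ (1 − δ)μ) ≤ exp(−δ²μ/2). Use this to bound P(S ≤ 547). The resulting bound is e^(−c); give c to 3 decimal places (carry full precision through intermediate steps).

27.699

Write 547 = (1 − δ)μ, so δ = 1 − 547/750.964 = 0.2716029…
Then the exponent is δ²μ/2 = (μ − 547)²/(2μ) = 27.698607.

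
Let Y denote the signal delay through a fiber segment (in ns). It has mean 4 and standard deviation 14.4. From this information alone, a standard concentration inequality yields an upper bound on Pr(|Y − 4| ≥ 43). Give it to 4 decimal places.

Mean and variance are known, so Chebyshev's inequality applies.
Chebyshev: Pr(|Y − μ| ≥ t) ≤ Var(Y)/t².
Var(Y) = σ² = 14.4² = 207.36.
Bound = 207.36 / 1849 = 0.1121.

0.1121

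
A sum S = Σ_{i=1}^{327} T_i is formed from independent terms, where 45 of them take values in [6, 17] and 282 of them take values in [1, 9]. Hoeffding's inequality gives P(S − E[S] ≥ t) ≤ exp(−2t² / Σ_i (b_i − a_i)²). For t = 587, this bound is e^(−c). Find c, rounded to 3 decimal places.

Σ(b_i − a_i)² = 45·11² + 282·8² = 23493.
c = 2t² / 23493 = 2·587² / 23493 = 29.3338.

29.334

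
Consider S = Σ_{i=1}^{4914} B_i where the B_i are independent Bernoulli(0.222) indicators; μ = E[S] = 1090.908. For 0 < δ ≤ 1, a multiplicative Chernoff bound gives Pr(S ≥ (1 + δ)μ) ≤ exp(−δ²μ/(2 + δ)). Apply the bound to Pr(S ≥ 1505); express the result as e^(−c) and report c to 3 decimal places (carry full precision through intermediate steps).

66.055

Write 1505 = (1 + δ)μ, so δ = 1505/1090.908 − 1 = 0.3795847…
Then the exponent is δ²μ/(2 + δ) = (1505 − μ)² / (μ·(2 + δ)) = 66.054800.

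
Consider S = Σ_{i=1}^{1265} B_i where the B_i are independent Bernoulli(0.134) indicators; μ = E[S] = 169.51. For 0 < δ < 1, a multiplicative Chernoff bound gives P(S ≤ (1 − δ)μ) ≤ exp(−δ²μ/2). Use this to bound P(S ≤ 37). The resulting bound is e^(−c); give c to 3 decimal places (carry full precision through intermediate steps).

51.793

Write 37 = (1 − δ)μ, so δ = 1 − 37/169.51 = 0.7817238…
Then the exponent is δ²μ/2 = (μ − 37)²/(2μ) = 51.793110.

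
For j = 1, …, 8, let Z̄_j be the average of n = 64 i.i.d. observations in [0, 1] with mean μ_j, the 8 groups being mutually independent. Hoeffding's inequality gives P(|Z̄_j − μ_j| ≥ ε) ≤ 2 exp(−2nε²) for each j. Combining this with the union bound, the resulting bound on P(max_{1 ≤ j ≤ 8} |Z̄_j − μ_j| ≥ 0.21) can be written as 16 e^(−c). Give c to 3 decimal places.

Union bound over the 8 events: P(max_{1 ≤ j ≤ 8} |Z̄_j − μ_j| ≥ 0.21) ≤ 8·2·exp(−2nε²) = 16 exp(−2·64·0.21²).
So c = 2·64·0.21² = 5.6448.

5.645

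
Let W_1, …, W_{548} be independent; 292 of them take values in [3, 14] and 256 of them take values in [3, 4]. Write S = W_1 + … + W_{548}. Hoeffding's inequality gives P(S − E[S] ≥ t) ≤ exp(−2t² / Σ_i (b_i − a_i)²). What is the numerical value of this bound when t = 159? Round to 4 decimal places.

Σ(b_i − a_i)² = 292·11² + 256·1² = 35588.
Exponent = 2·159² / 35588 = 1.42076.
Bound = exp(−1.42076) = 0.24153.

0.2415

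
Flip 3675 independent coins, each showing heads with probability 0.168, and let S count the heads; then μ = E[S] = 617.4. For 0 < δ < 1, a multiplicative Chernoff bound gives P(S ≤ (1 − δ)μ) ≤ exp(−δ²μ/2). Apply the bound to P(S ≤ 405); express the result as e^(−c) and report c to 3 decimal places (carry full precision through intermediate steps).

Write 405 = (1 − δ)μ, so δ = 1 − 405/617.4 = 0.3440233…
Then the exponent is δ²μ/2 = (μ − 405)²/(2μ) = 36.535277.

36.535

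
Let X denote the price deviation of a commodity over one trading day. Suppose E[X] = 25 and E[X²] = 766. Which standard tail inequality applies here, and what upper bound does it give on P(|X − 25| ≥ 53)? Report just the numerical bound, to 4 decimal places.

0.0502

The first two moments determine the variance, so Chebyshev's inequality is the sharpest standard bound available.
Var(X) = E[X²] − (E[X])² = 766 − 625 = 141.
Chebyshev's inequality: P(|X − μ| ≥ t) ≤ Var(X)/t² = 141/2809 = 0.0502.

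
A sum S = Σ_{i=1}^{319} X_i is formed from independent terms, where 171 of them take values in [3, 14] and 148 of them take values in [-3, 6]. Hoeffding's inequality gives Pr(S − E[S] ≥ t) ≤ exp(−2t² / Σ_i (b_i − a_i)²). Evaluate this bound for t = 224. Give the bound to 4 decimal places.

0.0464

Σ(b_i − a_i)² = 171·11² + 148·9² = 32679.
Exponent = 2·224² / 32679 = 3.07084.
Bound = exp(−3.07084) = 0.04638.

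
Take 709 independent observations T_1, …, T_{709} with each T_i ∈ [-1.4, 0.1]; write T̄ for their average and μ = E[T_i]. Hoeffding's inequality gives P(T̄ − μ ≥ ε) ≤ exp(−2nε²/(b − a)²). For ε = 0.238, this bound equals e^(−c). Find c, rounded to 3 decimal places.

c = 2nε²/(b − a)² = 2·709·0.238² / 1.5² = 35.6983.

35.698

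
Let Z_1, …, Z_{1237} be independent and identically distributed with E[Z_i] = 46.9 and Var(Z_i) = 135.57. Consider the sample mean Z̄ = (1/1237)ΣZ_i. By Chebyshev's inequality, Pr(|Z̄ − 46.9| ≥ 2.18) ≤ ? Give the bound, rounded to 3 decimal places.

Var(Z̄) = Var(Z_i)/n = 135.57/1237 = 0.1096.
Chebyshev: Pr(|Z̄ − 46.9| ≥ 2.18) ≤ Var(Z̄)/(2.18)² = 135.57/(1237·2.18²) = 0.0231.

0.023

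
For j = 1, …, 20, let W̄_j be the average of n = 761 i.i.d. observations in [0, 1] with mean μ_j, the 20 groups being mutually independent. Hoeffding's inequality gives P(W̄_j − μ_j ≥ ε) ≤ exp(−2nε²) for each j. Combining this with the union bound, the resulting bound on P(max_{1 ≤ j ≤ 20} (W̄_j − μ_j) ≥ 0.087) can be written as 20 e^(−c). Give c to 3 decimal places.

Union bound over the 20 events: P(max_{1 ≤ j ≤ 20} (W̄_j − μ_j) ≥ 0.087) ≤ 20·exp(−2nε²) = 20 exp(−2·761·0.087²).
So c = 2·761·0.087² = 11.5200.

11.520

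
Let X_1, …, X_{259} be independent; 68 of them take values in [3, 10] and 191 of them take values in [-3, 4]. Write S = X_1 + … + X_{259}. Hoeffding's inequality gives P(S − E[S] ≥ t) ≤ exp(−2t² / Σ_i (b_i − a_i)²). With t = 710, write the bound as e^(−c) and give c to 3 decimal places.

79.442

Σ(b_i − a_i)² = 68·7² + 191·7² = 12691.
c = 2t² / 12691 = 2·710² / 12691 = 79.4421.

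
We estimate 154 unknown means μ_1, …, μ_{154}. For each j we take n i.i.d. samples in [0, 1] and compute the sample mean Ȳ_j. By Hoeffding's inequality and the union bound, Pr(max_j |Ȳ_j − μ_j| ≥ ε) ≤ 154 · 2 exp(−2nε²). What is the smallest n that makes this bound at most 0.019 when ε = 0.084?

687

Need 2·154·exp(−2nε²) ≤ 0.019, i.e. exp(−2nε²) ≤ 0.019/308.
So 2nε² ≥ ln(308/0.019) = 9.693416.
Hence n ≥ 9.693416/(2·0.084²) = 686.892.
The smallest integer n is 687.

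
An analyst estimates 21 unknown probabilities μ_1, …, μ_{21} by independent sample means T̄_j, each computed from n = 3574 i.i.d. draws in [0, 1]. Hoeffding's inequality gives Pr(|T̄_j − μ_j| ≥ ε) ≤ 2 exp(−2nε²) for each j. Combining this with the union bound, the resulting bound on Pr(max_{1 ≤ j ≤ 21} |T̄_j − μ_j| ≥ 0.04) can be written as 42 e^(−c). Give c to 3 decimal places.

11.437

Union bound over the 21 events: Pr(max_{1 ≤ j ≤ 21} |T̄_j − μ_j| ≥ 0.04) ≤ 21·2·exp(−2nε²) = 42 exp(−2·3574·0.04²).
So c = 2·3574·0.04² = 11.4368.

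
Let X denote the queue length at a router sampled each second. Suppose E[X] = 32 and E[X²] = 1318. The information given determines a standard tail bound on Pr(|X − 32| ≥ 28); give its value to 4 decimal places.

0.3750

The first two moments determine the variance, so Chebyshev's inequality is the sharpest standard bound available.
Var(X) = E[X²] − (E[X])² = 1318 − 1024 = 294.
Chebyshev's inequality: Pr(|X − μ| ≥ t) ≤ Var(X)/t² = 294/784 = 0.3750.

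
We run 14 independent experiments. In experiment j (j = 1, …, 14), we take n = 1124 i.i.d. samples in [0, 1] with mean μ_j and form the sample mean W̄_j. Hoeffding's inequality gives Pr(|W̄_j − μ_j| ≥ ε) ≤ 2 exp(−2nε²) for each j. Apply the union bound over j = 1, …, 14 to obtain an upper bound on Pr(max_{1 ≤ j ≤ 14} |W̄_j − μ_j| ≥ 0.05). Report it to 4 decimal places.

Per-experiment Hoeffding bound: 2·exp(−2·1124·0.05²) = 2·exp(−5.62000) = 0.0072493.
Union bound over 14 events: 14·0.0072493 = 0.10149.

0.1015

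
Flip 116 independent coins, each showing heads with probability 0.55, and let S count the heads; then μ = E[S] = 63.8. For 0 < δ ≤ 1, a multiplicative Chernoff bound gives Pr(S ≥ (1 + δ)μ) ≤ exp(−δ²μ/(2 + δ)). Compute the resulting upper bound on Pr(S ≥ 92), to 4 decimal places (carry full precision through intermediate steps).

0.0061

Write 92 = (1 + δ)μ, so δ = 92/63.8 − 1 = 0.4420063…
Then the exponent is δ²μ/(2 + δ) = (92 − μ)² / (μ·(2 + δ)) = 5.104236.
Bound = exp(−5.104236) = 0.00607.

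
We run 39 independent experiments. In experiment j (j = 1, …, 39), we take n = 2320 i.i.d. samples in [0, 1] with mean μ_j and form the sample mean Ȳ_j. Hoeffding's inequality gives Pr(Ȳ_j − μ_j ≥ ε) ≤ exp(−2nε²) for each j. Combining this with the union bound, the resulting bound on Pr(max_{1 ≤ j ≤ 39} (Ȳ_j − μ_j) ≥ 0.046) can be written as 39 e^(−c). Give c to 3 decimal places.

9.818

Union bound over the 39 events: Pr(max_{1 ≤ j ≤ 39} (Ȳ_j − μ_j) ≥ 0.046) ≤ 39·exp(−2nε²) = 39 exp(−2·2320·0.046²).
So c = 2·2320·0.046² = 9.8182.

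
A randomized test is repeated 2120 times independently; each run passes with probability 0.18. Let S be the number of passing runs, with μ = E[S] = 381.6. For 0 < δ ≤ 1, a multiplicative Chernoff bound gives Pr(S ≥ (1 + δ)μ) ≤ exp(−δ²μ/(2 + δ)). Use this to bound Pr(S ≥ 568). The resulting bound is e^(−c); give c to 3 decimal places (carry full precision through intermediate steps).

Write 568 = (1 + δ)μ, so δ = 568/381.6 − 1 = 0.4884696…
Then the exponent is δ²μ/(2 + δ) = (568 − μ)² / (μ·(2 + δ)) = 36.589048.

36.589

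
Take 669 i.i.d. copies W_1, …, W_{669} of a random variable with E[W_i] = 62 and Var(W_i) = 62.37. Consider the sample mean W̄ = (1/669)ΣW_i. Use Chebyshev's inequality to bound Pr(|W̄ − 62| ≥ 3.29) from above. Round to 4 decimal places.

Var(W̄) = Var(W_i)/n = 62.37/669 = 0.093229.
Chebyshev: Pr(|W̄ − 62| ≥ 3.29) ≤ Var(W̄)/(3.29)² = 62.37/(669·3.29²) = 0.0086.

0.0086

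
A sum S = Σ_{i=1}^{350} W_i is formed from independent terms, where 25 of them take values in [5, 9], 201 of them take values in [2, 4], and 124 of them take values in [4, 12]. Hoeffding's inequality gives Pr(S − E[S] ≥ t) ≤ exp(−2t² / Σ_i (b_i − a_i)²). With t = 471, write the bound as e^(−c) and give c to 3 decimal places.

Σ(b_i − a_i)² = 25·4² + 201·2² + 124·8² = 9140.
c = 2t² / 9140 = 2·471² / 9140 = 48.5429.

48.543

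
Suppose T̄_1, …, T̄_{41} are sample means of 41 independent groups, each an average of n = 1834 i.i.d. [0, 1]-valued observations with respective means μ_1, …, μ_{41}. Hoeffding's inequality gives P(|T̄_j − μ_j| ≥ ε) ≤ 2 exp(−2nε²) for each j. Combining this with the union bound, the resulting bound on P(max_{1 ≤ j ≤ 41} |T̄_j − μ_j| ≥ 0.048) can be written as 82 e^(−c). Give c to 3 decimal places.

8.451

Union bound over the 41 events: P(max_{1 ≤ j ≤ 41} |T̄_j − μ_j| ≥ 0.048) ≤ 41·2·exp(−2nε²) = 82 exp(−2·1834·0.048²).
So c = 2·1834·0.048² = 8.4511.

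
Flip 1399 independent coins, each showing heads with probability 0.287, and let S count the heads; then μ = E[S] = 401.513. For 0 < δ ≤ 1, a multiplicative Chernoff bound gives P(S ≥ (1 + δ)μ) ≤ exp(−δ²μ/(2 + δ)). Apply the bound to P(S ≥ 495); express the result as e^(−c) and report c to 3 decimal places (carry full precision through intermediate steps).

Write 495 = (1 + δ)μ, so δ = 495/401.513 − 1 = 0.2328368…
Then the exponent is δ²μ/(2 + δ) = (495 − μ)² / (μ·(2 + δ)) = 9.748681.

9.749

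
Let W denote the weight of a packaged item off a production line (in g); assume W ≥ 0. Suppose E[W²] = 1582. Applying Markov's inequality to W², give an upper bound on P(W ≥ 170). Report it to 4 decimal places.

Since W ≥ 0, the event {W ≥ 170} is the same as {W² ≥ 28900}.
Markov's inequality applied to W² gives P(W² ≥ 28900) ≤ E[W²]/28900 = 1582/28900 = 0.0547.

0.0547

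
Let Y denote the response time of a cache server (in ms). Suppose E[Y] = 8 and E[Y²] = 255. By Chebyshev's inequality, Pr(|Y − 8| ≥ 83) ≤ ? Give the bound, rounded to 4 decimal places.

0.0277

Var(Y) = E[Y²] − (E[Y])² = 255 − 64 = 191.
Chebyshev's inequality: Pr(|Y − μ| ≥ t) ≤ Var(Y)/t² = 191/6889 = 0.0277.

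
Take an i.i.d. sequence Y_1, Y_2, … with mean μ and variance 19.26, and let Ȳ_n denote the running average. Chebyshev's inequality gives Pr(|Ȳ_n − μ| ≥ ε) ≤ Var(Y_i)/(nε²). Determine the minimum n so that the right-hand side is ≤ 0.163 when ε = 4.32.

7

Require 19.26/(n·4.32²) ≤ 0.163, i.e. n ≥ 19.26/(0.163·4.32²) = 6.331.
The smallest integer n is 7.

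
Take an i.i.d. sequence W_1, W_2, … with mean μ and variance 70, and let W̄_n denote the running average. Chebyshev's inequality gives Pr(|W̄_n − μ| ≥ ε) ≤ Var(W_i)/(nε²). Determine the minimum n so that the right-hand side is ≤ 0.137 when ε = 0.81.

779

Require 70/(n·0.81²) ≤ 0.137, i.e. n ≥ 70/(0.137·0.81²) = 778.767.
The smallest integer n is 779.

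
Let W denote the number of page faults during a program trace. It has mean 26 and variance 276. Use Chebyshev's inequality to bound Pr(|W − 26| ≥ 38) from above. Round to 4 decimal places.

0.1911

Chebyshev: Pr(|W − μ| ≥ t) ≤ Var(W)/t².
Bound = 276 / 1444 = 0.1911.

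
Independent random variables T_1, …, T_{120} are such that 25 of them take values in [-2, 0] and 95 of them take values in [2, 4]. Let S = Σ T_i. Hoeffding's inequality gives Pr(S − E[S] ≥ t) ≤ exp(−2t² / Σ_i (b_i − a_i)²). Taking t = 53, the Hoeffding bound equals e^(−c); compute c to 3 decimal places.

Σ(b_i − a_i)² = 25·2² + 95·2² = 480.
c = 2t² / 480 = 2·53² / 480 = 11.7042.

11.704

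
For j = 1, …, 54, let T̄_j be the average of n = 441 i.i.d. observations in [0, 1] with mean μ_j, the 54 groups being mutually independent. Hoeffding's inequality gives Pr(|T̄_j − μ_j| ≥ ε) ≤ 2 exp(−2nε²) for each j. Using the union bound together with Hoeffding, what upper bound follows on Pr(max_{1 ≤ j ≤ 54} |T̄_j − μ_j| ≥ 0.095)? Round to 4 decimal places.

Per-experiment Hoeffding bound: 2·exp(−2·441·0.095²) = 2·exp(−7.96005) = 0.00069827.
Union bound over 54 events: 54·0.00069827 = 0.03771.

0.0377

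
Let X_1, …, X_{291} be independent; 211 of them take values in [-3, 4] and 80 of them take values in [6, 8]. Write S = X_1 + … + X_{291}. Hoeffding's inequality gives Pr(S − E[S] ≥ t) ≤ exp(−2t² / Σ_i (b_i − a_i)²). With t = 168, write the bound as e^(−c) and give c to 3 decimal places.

5.296

Σ(b_i − a_i)² = 211·7² + 80·2² = 10659.
c = 2t² / 10659 = 2·168² / 10659 = 5.2958.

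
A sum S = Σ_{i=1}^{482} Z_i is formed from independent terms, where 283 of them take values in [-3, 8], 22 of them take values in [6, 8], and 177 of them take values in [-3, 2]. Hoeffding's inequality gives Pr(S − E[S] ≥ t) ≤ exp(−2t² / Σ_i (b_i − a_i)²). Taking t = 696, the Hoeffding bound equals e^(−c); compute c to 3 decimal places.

Σ(b_i − a_i)² = 283·11² + 22·2² + 177·5² = 38756.
c = 2t² / 38756 = 2·696² / 38756 = 24.9982.

24.998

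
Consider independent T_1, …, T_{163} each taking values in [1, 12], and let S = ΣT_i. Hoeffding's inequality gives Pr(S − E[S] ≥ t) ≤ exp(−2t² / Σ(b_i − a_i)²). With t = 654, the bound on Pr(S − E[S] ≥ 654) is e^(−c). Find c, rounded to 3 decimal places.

Σ(b_i − a_i)² = 163·(11)² = 19723.
c = 2t²/19723 = 2·654²/19723 = 43.3723.

43.372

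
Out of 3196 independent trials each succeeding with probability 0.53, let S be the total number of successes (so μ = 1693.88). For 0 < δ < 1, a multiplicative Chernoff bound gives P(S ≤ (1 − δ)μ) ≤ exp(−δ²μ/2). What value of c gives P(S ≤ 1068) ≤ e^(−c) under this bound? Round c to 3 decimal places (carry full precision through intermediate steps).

115.630

Write 1068 = (1 − δ)μ, so δ = 1 − 1068/1693.88 = 0.3694949…
Then the exponent is δ²μ/2 = (μ − 1068)²/(2μ) = 115.629730.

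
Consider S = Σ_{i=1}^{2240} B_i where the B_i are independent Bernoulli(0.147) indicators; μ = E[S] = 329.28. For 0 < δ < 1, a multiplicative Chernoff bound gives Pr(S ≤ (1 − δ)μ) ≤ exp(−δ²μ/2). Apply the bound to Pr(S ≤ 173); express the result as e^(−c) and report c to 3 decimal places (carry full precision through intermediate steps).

Write 173 = (1 − δ)μ, so δ = 1 − 173/329.28 = 0.4746113…
Then the exponent is δ²μ/2 = (μ − 173)²/(2μ) = 37.086125.

37.086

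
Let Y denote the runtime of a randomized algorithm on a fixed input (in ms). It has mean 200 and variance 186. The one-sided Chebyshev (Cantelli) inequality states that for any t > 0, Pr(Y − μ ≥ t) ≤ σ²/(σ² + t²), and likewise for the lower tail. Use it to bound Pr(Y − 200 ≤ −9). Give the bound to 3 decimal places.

0.697

Here σ² = 186 and t = 9, so σ² + t² = 267.
Cantelli's bound: 186/267 = 0.6966.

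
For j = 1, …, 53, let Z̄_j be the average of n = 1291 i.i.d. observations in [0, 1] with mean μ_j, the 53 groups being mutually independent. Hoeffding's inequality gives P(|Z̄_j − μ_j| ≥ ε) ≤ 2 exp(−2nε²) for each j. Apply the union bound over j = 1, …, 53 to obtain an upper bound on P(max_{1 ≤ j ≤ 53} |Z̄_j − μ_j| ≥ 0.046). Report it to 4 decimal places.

Per-experiment Hoeffding bound: 2·exp(−2·1291·0.046²) = 2·exp(−5.46351) = 0.0084773.
Union bound over 53 events: 53·0.0084773 = 0.44930.

0.4493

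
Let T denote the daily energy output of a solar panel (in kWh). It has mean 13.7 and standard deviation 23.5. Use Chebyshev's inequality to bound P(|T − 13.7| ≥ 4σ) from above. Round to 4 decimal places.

Chebyshev: P(|T − μ| ≥ t) ≤ Var(T)/t².
Var(T) = σ² = 23.5² = 552.25.
t = 4·23.5 = 94.
Bound = 552.25 / 8836 = 0.0625.

0.0625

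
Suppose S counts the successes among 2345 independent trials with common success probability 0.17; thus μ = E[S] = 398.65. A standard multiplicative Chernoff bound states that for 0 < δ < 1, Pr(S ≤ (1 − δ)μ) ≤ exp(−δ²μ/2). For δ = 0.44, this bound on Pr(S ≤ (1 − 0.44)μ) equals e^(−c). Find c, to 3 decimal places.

c = δ²μ/2 = 0.44²·398.65/2 = 38.5893.

38.589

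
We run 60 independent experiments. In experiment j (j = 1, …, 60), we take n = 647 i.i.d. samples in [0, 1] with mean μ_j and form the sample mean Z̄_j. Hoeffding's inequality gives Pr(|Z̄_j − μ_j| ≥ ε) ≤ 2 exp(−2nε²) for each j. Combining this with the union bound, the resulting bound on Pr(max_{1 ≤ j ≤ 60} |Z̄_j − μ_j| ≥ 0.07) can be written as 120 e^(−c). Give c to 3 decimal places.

Union bound over the 60 events: Pr(max_{1 ≤ j ≤ 60} |Z̄_j − μ_j| ≥ 0.07) ≤ 60·2·exp(−2nε²) = 120 exp(−2·647·0.07²).
So c = 2·647·0.07² = 6.3406.

6.341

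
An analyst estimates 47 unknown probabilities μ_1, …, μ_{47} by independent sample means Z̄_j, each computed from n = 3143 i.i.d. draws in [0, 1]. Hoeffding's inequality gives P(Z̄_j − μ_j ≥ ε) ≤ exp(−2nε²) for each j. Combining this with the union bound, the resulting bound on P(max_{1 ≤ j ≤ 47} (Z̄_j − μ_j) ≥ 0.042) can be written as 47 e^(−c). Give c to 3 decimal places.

11.089

Union bound over the 47 events: P(max_{1 ≤ j ≤ 47} (Z̄_j − μ_j) ≥ 0.042) ≤ 47·exp(−2nε²) = 47 exp(−2·3143·0.042²).
So c = 2·3143·0.042² = 11.0885.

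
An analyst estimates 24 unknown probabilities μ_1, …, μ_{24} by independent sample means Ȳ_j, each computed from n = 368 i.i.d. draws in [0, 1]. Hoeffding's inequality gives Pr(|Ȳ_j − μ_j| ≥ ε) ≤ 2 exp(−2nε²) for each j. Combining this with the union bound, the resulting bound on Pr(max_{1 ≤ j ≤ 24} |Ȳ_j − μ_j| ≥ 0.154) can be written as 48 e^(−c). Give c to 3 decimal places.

Union bound over the 24 events: Pr(max_{1 ≤ j ≤ 24} |Ȳ_j − μ_j| ≥ 0.154) ≤ 24·2·exp(−2nε²) = 48 exp(−2·368·0.154²).
So c = 2·368·0.154² = 17.4550.

17.455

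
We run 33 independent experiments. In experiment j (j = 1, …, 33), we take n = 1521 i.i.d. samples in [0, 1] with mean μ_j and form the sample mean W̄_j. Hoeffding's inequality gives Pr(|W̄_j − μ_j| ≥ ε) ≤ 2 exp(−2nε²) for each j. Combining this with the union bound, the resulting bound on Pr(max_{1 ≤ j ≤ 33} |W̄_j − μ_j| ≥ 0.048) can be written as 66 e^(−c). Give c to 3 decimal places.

Union bound over the 33 events: Pr(max_{1 ≤ j ≤ 33} |W̄_j − μ_j| ≥ 0.048) ≤ 33·2·exp(−2nε²) = 66 exp(−2·1521·0.048²).
So c = 2·1521·0.048² = 7.0088.

7.009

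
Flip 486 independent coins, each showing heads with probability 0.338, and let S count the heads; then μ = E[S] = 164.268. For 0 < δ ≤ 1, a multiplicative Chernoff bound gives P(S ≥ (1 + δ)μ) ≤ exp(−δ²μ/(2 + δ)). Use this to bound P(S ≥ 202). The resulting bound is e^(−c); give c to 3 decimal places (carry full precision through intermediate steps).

Write 202 = (1 + δ)μ, so δ = 202/164.268 − 1 = 0.2296978…
Then the exponent is δ²μ/(2 + δ) = (202 − μ)² / (μ·(2 + δ)) = 3.887055.

3.887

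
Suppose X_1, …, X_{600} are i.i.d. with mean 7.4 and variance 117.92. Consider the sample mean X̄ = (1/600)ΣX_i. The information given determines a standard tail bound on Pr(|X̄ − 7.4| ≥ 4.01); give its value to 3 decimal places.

With mean and variance of each term known, Chebyshev's inequality bounds the deviation of the sum (or sample mean).
Var(X̄) = Var(X_i)/n = 117.92/600 = 0.19653.
Chebyshev: Pr(|X̄ − 7.4| ≥ 4.01) ≤ Var(X̄)/(4.01)² = 117.92/(600·4.01²) = 0.0122.

0.012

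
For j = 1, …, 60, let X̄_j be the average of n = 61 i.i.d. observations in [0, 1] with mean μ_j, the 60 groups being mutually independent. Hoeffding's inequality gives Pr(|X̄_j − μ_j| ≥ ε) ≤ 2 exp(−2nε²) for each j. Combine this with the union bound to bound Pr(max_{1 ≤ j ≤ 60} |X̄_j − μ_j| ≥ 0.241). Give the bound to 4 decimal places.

Per-experiment Hoeffding bound: 2·exp(−2·61·0.241²) = 2·exp(−7.08588) = 0.0016737.
Union bound over 60 events: 60·0.0016737 = 0.10042.

0.1004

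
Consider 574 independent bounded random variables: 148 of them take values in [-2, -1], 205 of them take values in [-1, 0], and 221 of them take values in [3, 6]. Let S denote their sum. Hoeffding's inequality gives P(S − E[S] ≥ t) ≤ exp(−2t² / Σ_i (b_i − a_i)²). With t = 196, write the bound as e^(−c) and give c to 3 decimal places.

32.806

Σ(b_i − a_i)² = 148·1² + 205·1² + 221·3² = 2342.
c = 2t² / 2342 = 2·196² / 2342 = 32.8061.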